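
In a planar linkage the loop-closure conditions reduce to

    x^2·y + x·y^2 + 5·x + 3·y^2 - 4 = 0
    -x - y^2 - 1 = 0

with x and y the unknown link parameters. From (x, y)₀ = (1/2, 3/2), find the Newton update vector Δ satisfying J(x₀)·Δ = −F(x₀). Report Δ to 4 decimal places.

(1.2944, -1.6815)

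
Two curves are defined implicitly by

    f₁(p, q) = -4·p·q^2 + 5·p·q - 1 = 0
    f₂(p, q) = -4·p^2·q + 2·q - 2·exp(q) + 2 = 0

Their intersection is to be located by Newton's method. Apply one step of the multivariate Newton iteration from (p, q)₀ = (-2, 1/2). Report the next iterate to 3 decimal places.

(3.288, 2.466)

At (-2, 1/2): F = (-4.000, -8.29744).
Jacobian J = [[-4·q^2 + 5·q, -8·p·q + 5·p], [-8·p·q, -4·p^2 - 2·exp(q) + 2]].
At the point, J = [[1.500, -2.000], [8.000, -17.29744]] (det J = -9.94616).
Solving J·Δ = −F gives Δ = (5.288, 1.966).
Then the next iterate is (p, q)₁ = (3.288, 2.466).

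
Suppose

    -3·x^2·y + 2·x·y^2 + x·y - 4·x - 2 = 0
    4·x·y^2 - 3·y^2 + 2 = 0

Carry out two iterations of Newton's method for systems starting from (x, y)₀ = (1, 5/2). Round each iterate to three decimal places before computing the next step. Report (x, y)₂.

(0.644, 2.128)

At (1, 5/2): F = (1.500, 8.250).
Jacobian J = [[-6·x·y + 2·y^2 + y - 4, -3·x^2 + 4·x·y + x], [4·y^2, 8·x·y - 6·y]].
At the point, J = [[-4.000, 8.000], [25.000, 5.000]] (det J = -220.000).
Solving J·Δ = −F gives Δ = (-0.266, -0.320).
Then the next iterate is (x, y)₁ = (0.734, 2.180).
Round to (0.734, 2.180) and repeat: F = (0.11718, 1.69585), J = [[-1.91592, 5.51821], [19.00960, -0.27904]].
Δ = (-0.090, -0.052), so (x, y)₂ = (0.644, 2.128).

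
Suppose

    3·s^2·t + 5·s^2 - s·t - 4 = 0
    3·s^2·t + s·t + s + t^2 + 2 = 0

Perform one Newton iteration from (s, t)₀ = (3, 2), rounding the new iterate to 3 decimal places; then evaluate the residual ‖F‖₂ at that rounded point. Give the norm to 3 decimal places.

At (3, 2): F = (89.000, 69.000).
Jacobian J = [[6·s·t + 10·s - t, 3·s^2 - s], [6·s·t + t + 1, 3·s^2 + s + 2·t]].
At the point, J = [[64.000, 24.000], [39.000, 34.000]] (det J = 1240.000).
Solving J·Δ = −F gives Δ = (-1.105, -0.762).
Then the next iterate is (s, t)₁ = (1.895, 1.238).
Re-evaluating at (1.895, 1.238): F = (24.94618, 21.11072), so ‖F‖₂ = 32.680.

32.680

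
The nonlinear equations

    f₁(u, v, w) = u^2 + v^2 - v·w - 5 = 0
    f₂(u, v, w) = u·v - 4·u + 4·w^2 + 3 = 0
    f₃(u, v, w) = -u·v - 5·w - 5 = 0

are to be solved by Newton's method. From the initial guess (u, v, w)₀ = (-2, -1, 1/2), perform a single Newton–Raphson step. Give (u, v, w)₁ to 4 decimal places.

At (-2, -1, 1/2): F = (0.5000, 14.0000, -9.5000).
Jacobian J = [[2·u, 2·v - w, -v], [v - 4, u, 8·w], [-v, -u, -5]].
At the point, J = [[-4.0000, -2.5000, 1.0000], [-5.0000, -2.0000, 4.0000], [1.0000, 2.0000, -5.0000]] (det J = 36.5000).
Solving J·Δ = −F gives Δ = (1.9178, -4.1370, -3.1712).
Then the next iterate is (u, v, w)₁ = (-0.0822, -5.1370, -2.6712).

(-0.0822, -5.1370, -2.6712)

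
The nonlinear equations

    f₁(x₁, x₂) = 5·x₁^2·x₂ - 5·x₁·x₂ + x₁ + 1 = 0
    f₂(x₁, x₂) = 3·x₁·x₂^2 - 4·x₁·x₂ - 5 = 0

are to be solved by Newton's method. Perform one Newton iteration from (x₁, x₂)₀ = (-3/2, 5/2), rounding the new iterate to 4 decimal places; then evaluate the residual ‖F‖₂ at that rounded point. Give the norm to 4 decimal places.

15.3112

At (-3/2, 5/2): F = (46.3750, -18.1250).
Jacobian J = [[10·x₁·x₂ - 5·x₂ + 1, 5·x₁^2 - 5·x₁], [3·x₂^2 - 4·x₂, 6·x₁·x₂ - 4·x₁]].
At the point, J = [[-49.0000, 18.7500], [8.7500, -16.5000]] (det J = 644.4375).
Solving J·Δ = −F gives Δ = (0.6600, -0.7485).
Then the next iterate is (x₁, x₂)₁ = (-0.8400, 1.7515).
Re-evaluating at (-0.8400, 1.7515): F = (13.695592, -6.845696), so ‖F‖₂ = 15.3112.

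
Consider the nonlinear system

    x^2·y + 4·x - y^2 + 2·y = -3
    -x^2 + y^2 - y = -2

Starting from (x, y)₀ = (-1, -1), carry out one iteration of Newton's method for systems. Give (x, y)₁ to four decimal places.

(-1.0000, 0.0000)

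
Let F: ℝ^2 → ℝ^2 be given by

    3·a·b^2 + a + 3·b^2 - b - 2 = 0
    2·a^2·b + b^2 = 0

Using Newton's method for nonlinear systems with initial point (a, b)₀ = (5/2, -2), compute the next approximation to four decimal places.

(1.7999, -1.1768)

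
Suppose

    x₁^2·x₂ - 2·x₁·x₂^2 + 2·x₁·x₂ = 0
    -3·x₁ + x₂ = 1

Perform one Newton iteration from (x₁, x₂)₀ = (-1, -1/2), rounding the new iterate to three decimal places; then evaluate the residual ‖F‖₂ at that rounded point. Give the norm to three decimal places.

0.233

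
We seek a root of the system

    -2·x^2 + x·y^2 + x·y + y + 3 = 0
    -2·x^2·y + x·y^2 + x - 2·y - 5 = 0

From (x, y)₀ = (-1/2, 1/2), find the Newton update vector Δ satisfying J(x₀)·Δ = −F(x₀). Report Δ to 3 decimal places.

At (-1/2, 1/2): F = (2.625, -6.875).
Jacobian J = [[-4·x + y^2 + y, 2·x·y + x + 1], [-4·x·y + y^2 + 1, -2·x^2 + 2·x·y - 2]].
At the point, J = [[2.750, 0.000], [2.250, -3.000]] (det J = -8.250).
Solving J·Δ = −F gives Δ = (-0.955, -3.008).

(-0.955, -3.008)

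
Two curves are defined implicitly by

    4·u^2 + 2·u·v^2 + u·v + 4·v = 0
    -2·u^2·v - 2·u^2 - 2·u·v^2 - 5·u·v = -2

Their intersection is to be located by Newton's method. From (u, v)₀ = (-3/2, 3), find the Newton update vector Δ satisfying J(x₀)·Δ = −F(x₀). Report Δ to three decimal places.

At (-3/2, 3): F = (-10.500, 33.500).
Jacobian J = [[8·u + 2·v^2 + v, 4·u·v + u + 4], [-4·u·v - 4·u - 2·v^2 - 5·v, -2·u^2 - 4·u·v - 5·u]].
At the point, J = [[9.000, -15.500], [-9.000, 21.000]] (det J = 49.500).
Solving J·Δ = −F gives Δ = (-6.035, -4.182).

(-6.035, -4.182)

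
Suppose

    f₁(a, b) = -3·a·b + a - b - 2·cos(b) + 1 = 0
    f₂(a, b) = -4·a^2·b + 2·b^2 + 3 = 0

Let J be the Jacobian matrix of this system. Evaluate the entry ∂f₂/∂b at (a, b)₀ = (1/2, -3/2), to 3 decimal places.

-7.000

∂f₂/∂b = -4·a^2 + 4·b.
At (1/2, -3/2) this is -7.000.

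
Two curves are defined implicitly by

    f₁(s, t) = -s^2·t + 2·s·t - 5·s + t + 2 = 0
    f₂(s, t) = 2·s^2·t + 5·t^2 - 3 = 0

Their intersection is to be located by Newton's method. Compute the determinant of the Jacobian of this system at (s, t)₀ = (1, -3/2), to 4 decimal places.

J = [[-2·s·t + 2·t - 5, -s^2 + 2·s + 1], [4·s·t, 2·s^2 + 10·t]].
At the point, J = [[-5.0000, 2.0000], [-6.0000, -13.0000]].
det J = 77.0000.

77.0000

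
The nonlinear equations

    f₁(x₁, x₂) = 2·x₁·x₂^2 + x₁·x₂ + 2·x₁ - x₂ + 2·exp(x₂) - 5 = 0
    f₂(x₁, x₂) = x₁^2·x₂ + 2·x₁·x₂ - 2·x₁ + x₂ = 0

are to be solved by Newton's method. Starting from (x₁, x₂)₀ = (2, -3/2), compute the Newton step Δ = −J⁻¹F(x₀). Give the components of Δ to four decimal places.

(-1.7186, -0.1560)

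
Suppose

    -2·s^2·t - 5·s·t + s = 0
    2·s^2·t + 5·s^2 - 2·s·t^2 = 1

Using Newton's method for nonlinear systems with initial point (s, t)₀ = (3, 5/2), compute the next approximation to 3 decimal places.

(1.715, 1.706)

At (3, 5/2): F = (-79.500, 51.500).
Jacobian J = [[-4·s·t - 5·t + 1, -2·s^2 - 5·s], [4·s·t + 10·s - 2·t^2, 2·s^2 - 4·s·t]].
At the point, J = [[-41.500, -33.000], [47.500, -12.000]] (det J = 2065.500).
Solving J·Δ = −F gives Δ = (-1.285, -0.794).
Then the next iterate is (s, t)₁ = (1.715, 1.706).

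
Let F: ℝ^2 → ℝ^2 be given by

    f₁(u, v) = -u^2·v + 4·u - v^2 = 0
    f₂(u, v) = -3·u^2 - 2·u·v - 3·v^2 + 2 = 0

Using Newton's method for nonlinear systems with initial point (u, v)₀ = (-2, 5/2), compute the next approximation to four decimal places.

(-0.9231, 1.4808)

At (-2, 5/2): F = (-24.2500, -18.7500).
Jacobian J = [[-2·u·v + 4, -u^2 - 2·v], [-6·u - 2·v, -2·u - 6·v]].
At the point, J = [[14.0000, -9.0000], [7.0000, -11.0000]] (det J = -91.0000).
Solving J·Δ = −F gives Δ = (1.0769, -1.0192).
Then the next iterate is (u, v)₁ = (-0.9231, 1.4808).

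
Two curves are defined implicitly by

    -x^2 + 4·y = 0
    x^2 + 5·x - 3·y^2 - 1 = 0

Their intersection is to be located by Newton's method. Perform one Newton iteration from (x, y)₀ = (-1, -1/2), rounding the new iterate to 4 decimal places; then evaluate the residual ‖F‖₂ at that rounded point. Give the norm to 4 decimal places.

At (-1, -1/2): F = (-3.0000, -5.7500).
Jacobian J = [[-2·x, 4], [2·x + 5, -6·y]].
At the point, J = [[2.0000, 4.0000], [3.0000, 3.0000]] (det J = -6.0000).
Solving J·Δ = −F gives Δ = (2.3333, -0.4167).
Then the next iterate is (x, y)₁ = (1.3333, -0.9167).
Re-evaluating at (1.3333, -0.9167): F = (-5.444489, 4.923172), so ‖F‖₂ = 7.3403.

7.3403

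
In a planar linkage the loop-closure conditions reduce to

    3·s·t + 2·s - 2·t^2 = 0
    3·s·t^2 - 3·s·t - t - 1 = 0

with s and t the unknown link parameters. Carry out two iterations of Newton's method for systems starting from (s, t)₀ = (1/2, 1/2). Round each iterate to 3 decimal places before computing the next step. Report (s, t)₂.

(0.049, -0.439)

At (1/2, 1/2): F = (1.250, -1.875).
Jacobian J = [[3·t + 2, 3·s - 4·t], [3·t^2 - 3·t, 6·s·t - 3·s - 1]].
At the point, J = [[3.500, -0.500], [-0.750, -1.000]] (det J = -3.875).
Solving J·Δ = −F gives Δ = (-0.565, -1.452).
Then the next iterate is (s, t)₁ = (-0.065, -0.952).
Round to (-0.065, -0.952) and repeat: F = (-1.75697, -0.41037), J = [[-0.856, 3.613], [5.57491, -0.43372]].
Δ = (0.114, 0.513), so (s, t)₂ = (0.049, -0.439).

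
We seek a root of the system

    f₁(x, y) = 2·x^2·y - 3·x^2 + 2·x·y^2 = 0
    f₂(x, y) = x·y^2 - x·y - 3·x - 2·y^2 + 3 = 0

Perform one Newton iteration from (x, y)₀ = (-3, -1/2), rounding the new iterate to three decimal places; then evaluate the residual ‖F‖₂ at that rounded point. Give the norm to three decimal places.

6.517

At (-3, -1/2): F = (-37.500, 9.250).
Jacobian J = [[4·x·y - 6·x + 2·y^2, 2·x^2 + 4·x·y], [y^2 - y - 3, 2·x·y - x - 4·y]].
At the point, J = [[24.500, 24.000], [-2.250, 8.000]] (det J = 250.000).
Solving J·Δ = −F gives Δ = (2.088, -0.569).
Then the next iterate is (x, y)₁ = (-0.912, -1.069).
Re-evaluating at (-0.912, -1.069): F = (-6.35790, 1.43335), so ‖F‖₂ = 6.517.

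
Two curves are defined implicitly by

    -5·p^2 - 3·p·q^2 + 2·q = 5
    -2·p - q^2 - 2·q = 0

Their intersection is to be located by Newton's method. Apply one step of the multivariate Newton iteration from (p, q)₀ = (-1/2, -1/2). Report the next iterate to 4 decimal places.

At (-1/2, -1/2): F = (-6.8750, 1.7500).
Jacobian J = [[-10·p - 3·q^2, -6·p·q + 2], [-2, -2·q - 2]].
At the point, J = [[4.2500, 0.5000], [-2.0000, -1.0000]] (det J = -3.2500).
Solving J·Δ = −F gives Δ = (1.8462, -1.9423).
Then the next iterate is (p, q)₁ = (1.3462, -2.4423).

(1.3462, -2.4423)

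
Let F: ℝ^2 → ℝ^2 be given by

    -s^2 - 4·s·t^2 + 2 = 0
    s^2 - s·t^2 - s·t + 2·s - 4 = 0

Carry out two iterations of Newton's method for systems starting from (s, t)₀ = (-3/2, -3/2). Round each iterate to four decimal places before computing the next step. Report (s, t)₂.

(-5.0527, 1.3726)

At (-3/2, -3/2): F = (13.2500, -3.6250).
Jacobian J = [[-2·s - 4·t^2, -8·s·t], [2·s - t^2 - t + 2, -2·s·t - s]].
At the point, J = [[-6.0000, -18.0000], [-1.7500, -3.0000]] (det J = -13.5000).
Solving J·Δ = −F gives Δ = (-7.7778, 3.3287).
Then the next iterate is (s, t)₁ = (-9.2778, 1.8287).
Round to (-9.2778, 1.8287) and repeat: F = (40.027612, 111.514582), J = [[5.179025, 135.730503], [-21.728444, 43.210426]].
Δ = (4.2251, -0.4561), so (s, t)₂ = (-5.0527, 1.3726).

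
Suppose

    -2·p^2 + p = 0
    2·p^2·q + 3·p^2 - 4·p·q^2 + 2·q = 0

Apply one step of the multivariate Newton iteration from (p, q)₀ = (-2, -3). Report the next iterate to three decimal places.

(-0.889, -2.281)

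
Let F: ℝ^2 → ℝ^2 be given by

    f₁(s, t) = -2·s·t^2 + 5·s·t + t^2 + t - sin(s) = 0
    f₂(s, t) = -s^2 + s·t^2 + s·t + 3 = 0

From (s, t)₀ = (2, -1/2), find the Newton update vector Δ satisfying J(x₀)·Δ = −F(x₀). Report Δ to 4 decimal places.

(-0.3529, 0.4462)

At (2, -1/2): F = (-7.159297, -1.5000).
Jacobian J = [[-2·t^2 + 5·t - cos(s), -4·s·t + 5·s + 2·t + 1], [-2·s + t^2 + t, 2·s·t + s]].
At the point, J = [[-2.583853, 14.0000], [-4.2500, 0.0000]] (det J = 59.5000).
Solving J·Δ = −F gives Δ = (-0.3529, 0.4462).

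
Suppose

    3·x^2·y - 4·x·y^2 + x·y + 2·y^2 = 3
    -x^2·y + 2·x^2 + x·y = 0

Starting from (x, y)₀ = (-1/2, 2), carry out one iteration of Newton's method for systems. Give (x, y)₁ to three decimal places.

(-0.150, 1.600)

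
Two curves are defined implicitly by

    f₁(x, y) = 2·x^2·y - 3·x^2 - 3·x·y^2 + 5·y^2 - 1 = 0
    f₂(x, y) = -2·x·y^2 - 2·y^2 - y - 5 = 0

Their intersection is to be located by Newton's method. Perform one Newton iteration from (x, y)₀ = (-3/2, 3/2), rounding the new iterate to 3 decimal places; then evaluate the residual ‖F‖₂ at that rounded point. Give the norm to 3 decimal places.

11.234

At (-3/2, 3/2): F = (20.375, -4.250).
Jacobian J = [[4·x·y - 6·x - 3·y^2, 2·x^2 - 6·x·y + 10·y], [-2·y^2, -4·x·y - 4·y - 1]].
At the point, J = [[-6.750, 33.000], [-4.500, 2.000]] (det J = 135.000).
Solving J·Δ = −F gives Δ = (-1.341, -0.892).
Then the next iterate is (x, y)₁ = (-2.841, 0.608).
Re-evaluating at (-2.841, 0.608): F = (-10.40020, -4.24690), so ‖F‖₂ = 11.234.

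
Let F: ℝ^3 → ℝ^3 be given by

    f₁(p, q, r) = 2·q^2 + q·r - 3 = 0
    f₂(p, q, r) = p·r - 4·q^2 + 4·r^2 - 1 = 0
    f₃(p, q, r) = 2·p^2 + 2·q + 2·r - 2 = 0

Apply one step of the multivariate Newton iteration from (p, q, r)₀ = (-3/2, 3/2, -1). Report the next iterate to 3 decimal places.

(-1.110, 1.749, -1.829)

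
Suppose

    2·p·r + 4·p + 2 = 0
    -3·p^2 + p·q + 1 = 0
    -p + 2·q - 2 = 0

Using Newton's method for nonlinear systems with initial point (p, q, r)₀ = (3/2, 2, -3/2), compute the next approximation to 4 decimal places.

(1.0000, 1.5000, -2.5000)

At (3/2, 2, -3/2): F = (3.5000, -2.7500, 0.5000).
Jacobian J = [[2·r + 4, 0, 2·p], [-6·p + q, p, 0], [-1, 2, 0]].
At the point, J = [[1.0000, 0.0000, 3.0000], [-7.0000, 1.5000, 0.0000], [-1.0000, 2.0000, 0.0000]] (det J = -37.5000).
Solving J·Δ = −F gives Δ = (-0.5000, -0.5000, -1.0000).
Then the next iterate is (p, q, r)₁ = (1.0000, 1.5000, -2.5000).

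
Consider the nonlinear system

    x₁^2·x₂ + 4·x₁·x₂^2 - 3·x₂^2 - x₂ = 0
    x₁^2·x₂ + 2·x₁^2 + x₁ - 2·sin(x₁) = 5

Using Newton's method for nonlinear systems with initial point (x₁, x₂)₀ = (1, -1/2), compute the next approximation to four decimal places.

At (1, -1/2): F = (0.2500, -4.182942).
Jacobian J = [[2·x₁·x₂ + 4·x₂^2, x₁^2 + 8·x₁·x₂ - 6·x₂ - 1], [2·x₁·x₂ + 4·x₁ - 2·cos(x₁) + 1, x₁^2]].
At the point, J = [[0.0000, -1.0000], [2.919395, 1.0000]] (det J = 2.919395).
Solving J·Δ = −F gives Δ = (1.3472, 0.2500).
Then the next iterate is (x₁, x₂)₁ = (2.3472, -0.2500).

(2.3472, -0.2500)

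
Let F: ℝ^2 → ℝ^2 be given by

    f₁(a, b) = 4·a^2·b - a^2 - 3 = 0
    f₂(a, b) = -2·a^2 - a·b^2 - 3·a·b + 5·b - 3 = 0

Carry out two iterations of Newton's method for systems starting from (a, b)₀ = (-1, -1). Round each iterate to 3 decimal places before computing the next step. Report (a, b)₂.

At (-1, -1): F = (-8.000, -12.000).
Jacobian J = [[8·a·b - 2·a, 4·a^2], [-4·a - b^2 - 3·b, -2·a·b - 3·a + 5]].
At the point, J = [[10.000, 4.000], [6.000, 6.000]] (det J = 36.000).
Solving J·Δ = −F gives Δ = (0.000, 2.000).
Then the next iterate is (a, b)₁ = (-1.000, 1.000).
Round to (-1.000, 1.000) and repeat: F = (0.000, 4.000), J = [[-6.000, 4.000], [0.000, 10.000]].
Δ = (-0.267, -0.400), so (a, b)₂ = (-1.267, 0.600).

(-1.267, 0.600)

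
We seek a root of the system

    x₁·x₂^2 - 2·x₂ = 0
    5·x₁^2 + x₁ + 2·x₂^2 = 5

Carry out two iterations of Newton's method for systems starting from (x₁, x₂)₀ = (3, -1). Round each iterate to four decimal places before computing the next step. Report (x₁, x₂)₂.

At (3, -1): F = (5.0000, 45.0000).
Jacobian J = [[x₂^2, 2·x₁·x₂ - 2], [10·x₁ + 1, 4·x₂]].
At the point, J = [[1.0000, -8.0000], [31.0000, -4.0000]] (det J = 244.0000).
Solving J·Δ = −F gives Δ = (-1.3934, 0.4508).
Then the next iterate is (x₁, x₂)₁ = (1.6066, -0.5492).
Round to (1.6066, -0.5492) and repeat: F = (1.582984, 10.115659), J = [[0.301621, -3.764689], [17.0660, -2.1968]].
Δ = (-0.5442, 0.3769), so (x₁, x₂)₂ = (1.0624, -0.1723).

(1.0624, -0.1723)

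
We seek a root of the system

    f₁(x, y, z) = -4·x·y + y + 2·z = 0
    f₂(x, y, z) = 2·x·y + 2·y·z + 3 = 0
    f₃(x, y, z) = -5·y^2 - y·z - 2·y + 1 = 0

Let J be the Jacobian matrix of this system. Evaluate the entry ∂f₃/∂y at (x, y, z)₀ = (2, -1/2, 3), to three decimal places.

∂f₃/∂y = -10·y - z - 2.
At (2, -1/2, 3) this is 0.000.

0.000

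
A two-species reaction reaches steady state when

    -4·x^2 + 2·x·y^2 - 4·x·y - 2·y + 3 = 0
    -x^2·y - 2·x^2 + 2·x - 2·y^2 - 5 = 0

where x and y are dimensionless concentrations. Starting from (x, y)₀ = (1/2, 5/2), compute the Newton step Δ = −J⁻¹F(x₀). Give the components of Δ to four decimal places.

(-1.9895, -1.2343)

At (1/2, 5/2): F = (-1.7500, -17.6250).
Jacobian J = [[-8·x + 2·y^2 - 4·y, 4·x·y - 4·x - 2], [-2·x·y - 4·x + 2, -x^2 - 4·y]].
At the point, J = [[-1.5000, 1.0000], [-2.5000, -10.2500]] (det J = 17.8750).
Solving J·Δ = −F gives Δ = (-1.9895, -1.2343).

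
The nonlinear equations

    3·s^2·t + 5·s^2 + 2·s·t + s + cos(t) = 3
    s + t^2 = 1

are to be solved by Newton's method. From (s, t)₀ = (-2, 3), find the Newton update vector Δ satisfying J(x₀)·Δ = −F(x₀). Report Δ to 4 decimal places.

(0.5993, -1.0999)

At (-2, 3): F = (38.010008, 6.0000).
Jacobian J = [[6·s·t + 10·s + 2·t + 1, 3·s^2 + 2·s - sin(t)], [1, 2·t]].
At the point, J = [[-49.0000, 7.858880], [1.0000, 6.0000]] (det J = -301.858880).
Solving J·Δ = −F gives Δ = (0.5993, -1.0999).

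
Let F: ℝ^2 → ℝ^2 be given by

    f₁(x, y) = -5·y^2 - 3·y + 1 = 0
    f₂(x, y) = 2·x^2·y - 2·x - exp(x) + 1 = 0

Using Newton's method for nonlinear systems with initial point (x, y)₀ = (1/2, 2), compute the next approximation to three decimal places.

(3.894, 0.913)

At (1/2, 2): F = (-25.000, -0.64872).
Jacobian J = [[0, -10·y - 3], [4·x·y - exp(x) - 2, 2·x^2]].
At the point, J = [[0.000, -23.000], [0.35128, 0.500]] (det J = 8.07941).
Solving J·Δ = −F gives Δ = (3.394, -1.087).
Then the next iterate is (x, y)₁ = (3.894, 0.913).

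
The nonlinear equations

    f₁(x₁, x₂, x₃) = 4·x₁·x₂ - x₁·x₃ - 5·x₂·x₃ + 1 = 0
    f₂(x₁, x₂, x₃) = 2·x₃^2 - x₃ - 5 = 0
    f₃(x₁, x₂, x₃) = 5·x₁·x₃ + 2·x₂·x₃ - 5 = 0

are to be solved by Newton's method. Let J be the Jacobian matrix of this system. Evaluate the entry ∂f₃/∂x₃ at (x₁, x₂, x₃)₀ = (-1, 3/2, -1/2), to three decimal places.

∂f₃/∂x₃ = 5·x₁ + 2·x₂.
At (-1, 3/2, -1/2) this is -2.000.

-2.000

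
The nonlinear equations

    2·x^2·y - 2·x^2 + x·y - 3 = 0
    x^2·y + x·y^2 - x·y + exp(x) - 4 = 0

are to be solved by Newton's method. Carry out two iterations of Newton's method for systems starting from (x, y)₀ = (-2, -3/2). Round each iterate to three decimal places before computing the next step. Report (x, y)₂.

(-0.418, 0.132)

At (-2, -3/2): F = (-20.000, -17.36466).
Jacobian J = [[4·x·y - 4·x + y, 2·x^2 + x], [2·x·y + y^2 - y + exp(x), x^2 + 2·x·y - x]].
At the point, J = [[18.500, 6.000], [9.88534, 12.000]] (det J = 162.68799).
Solving J·Δ = −F gives Δ = (0.835, 0.759).
Then the next iterate is (x, y)₁ = (-1.165, -0.741).
Round to (-1.165, -0.741) and repeat: F = (-6.86259, -6.19673), J = [[7.37206, 1.54945], [3.32853, 4.24876]].
Δ = (0.747, 0.873), so (x, y)₂ = (-0.418, 0.132).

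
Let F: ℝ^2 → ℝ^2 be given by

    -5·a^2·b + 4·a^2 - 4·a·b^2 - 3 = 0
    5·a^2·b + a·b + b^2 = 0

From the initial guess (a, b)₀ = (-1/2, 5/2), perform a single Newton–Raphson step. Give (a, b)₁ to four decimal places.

(-4.3898, -5.6780)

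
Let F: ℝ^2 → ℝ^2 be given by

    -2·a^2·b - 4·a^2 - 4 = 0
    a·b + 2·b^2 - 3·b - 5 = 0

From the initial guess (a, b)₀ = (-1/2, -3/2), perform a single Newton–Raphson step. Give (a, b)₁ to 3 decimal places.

(3.671, -1.659)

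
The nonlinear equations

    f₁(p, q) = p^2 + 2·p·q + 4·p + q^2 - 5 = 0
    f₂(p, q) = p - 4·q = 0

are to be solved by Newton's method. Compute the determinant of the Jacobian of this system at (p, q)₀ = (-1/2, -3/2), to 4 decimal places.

4.0000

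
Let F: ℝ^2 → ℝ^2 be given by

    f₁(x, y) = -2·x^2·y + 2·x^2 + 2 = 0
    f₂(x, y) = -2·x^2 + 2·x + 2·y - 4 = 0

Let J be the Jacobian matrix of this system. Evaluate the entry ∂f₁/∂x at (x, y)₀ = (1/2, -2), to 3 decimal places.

∂f₁/∂x = -4·x·y + 4·x.
At (1/2, -2) this is 6.000.

6.000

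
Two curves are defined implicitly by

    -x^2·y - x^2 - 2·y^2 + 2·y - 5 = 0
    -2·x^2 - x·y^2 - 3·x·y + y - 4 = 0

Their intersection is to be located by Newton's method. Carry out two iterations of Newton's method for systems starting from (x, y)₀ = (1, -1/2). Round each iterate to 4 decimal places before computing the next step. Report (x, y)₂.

(0.0146, 0.8576)

At (1, -1/2): F = (-7.0000, -5.2500).
Jacobian J = [[-2·x·y - 2·x, -x^2 - 4·y + 2], [-4·x - y^2 - 3·y, -2·x·y - 3·x + 1]].
At the point, J = [[-1.0000, 3.0000], [-2.7500, -1.0000]] (det J = 9.2500).
Solving J·Δ = −F gives Δ = (-2.4595, 1.5135).
Then the next iterate is (x, y)₁ = (-1.4595, 1.0135).
Round to (-1.4595, 1.0135) and repeat: F = (-9.316402, -1.309998), J = [[5.877407, -4.184140], [1.770318, 8.336906]].
Δ = (1.4741, -0.1559), so (x, y)₂ = (0.0146, 0.8576).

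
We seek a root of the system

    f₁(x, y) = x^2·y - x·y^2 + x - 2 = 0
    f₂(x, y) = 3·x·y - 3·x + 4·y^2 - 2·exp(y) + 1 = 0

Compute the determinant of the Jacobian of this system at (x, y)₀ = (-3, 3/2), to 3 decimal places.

J = [[2·x·y - y^2 + 1, x^2 - 2·x·y], [3·y - 3, 3·x + 8·y - 2·exp(y)]].
At the point, J = [[-10.250, 18.000], [1.500, -5.96338]].
det J = 34.125.

34.125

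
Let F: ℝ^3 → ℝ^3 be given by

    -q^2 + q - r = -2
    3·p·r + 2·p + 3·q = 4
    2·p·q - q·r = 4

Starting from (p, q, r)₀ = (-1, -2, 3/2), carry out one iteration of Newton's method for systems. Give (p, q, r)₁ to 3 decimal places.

At (-1, -2, 3/2): F = (-5.500, -16.500, 3.000).
Jacobian J = [[0, -2·q + 1, -1], [3·r + 2, 3, 3·p], [2·q, 2·p - r, -q]].
At the point, J = [[0.000, 5.000, -1.000], [6.500, 3.000, -3.000], [-4.000, -3.500, 2.000]] (det J = 5.750).
Solving J·Δ = −F gives Δ = (-16.696, -9.043, -50.717).
Then the next iterate is (p, q, r)₁ = (-17.696, -11.043, -49.217).

(-17.696, -11.043, -49.217)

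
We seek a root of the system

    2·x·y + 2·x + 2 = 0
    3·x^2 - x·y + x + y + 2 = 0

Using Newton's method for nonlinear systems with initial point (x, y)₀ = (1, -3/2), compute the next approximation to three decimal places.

(0.294, -2.353)

At (1, -3/2): F = (1.000, 6.000).
Jacobian J = [[2·y + 2, 2·x], [6·x - y + 1, -x + 1]].
At the point, J = [[-1.000, 2.000], [8.500, 0.000]] (det J = -17.000).
Solving J·Δ = −F gives Δ = (-0.706, -0.853).
Then the next iterate is (x, y)₁ = (0.294, -2.353).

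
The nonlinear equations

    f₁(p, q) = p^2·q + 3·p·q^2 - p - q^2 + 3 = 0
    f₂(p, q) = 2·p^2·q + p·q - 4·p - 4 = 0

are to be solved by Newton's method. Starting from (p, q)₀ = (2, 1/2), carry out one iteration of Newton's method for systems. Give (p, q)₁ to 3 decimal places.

(-6.115, 1.606)

At (2, 1/2): F = (4.250, -7.000).
Jacobian J = [[2·p·q + 3·q^2 - 1, p^2 + 6·p·q - 2·q], [4·p·q + q - 4, 2·p^2 + p]].
At the point, J = [[1.750, 9.000], [0.500, 10.000]] (det J = 13.000).
Solving J·Δ = −F gives Δ = (-8.115, 1.106).
Then the next iterate is (p, q)₁ = (-6.115, 1.606).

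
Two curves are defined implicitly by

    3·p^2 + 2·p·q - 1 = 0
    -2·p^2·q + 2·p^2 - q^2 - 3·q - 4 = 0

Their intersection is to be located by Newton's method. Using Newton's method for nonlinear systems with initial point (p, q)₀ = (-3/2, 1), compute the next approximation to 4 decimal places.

At (-3/2, 1): F = (2.7500, -8.0000).
Jacobian J = [[6·p + 2·q, 2·p], [-4·p·q + 4·p, -2·p^2 - 2·q - 3]].
At the point, J = [[-7.0000, -3.0000], [0.0000, -9.5000]] (det J = 66.5000).
Solving J·Δ = −F gives Δ = (0.7538, -0.8421).
Then the next iterate is (p, q)₁ = (-0.7462, 0.1579).

(-0.7462, 0.1579)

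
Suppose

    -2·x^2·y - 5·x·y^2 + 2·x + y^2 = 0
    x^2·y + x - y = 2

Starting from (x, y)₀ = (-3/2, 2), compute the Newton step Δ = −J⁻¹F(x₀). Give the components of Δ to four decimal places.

(-0.4071, -0.8286)

At (-3/2, 2): F = (22.0000, -1.0000).
Jacobian J = [[-4·x·y - 5·y^2 + 2, -2·x^2 - 10·x·y + 2·y], [2·x·y + 1, x^2 - 1]].
At the point, J = [[-6.0000, 29.5000], [-5.0000, 1.2500]] (det J = 140.0000).
Solving J·Δ = −F gives Δ = (-0.4071, -0.8286).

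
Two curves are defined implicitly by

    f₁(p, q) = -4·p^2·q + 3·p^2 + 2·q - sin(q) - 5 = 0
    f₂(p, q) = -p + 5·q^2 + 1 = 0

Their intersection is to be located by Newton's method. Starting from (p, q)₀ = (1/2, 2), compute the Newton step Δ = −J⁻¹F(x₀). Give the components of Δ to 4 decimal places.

At (1/2, 2): F = (-3.159297, 20.5000).
Jacobian J = [[-8·p·q + 6·p, -4·p^2 - cos(q) + 2], [-1, 10·q]].
At the point, J = [[-5.0000, 1.416147], [-1.0000, 20.0000]] (det J = -98.583853).
Solving J·Δ = −F gives Δ = (-0.9354, -1.0718).

(-0.9354, -1.0718)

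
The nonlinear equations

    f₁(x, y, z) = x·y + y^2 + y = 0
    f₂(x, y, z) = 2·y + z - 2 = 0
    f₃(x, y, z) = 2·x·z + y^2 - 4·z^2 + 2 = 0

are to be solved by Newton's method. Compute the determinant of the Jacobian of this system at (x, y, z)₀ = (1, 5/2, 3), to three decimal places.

-80.500

J = [[y, x + 2·y + 1, 0], [0, 2, 1], [2·z, 2·y, 2·x - 8·z]].
At the point, J = [[2.500, 7.000, 0.000], [0.000, 2.000, 1.000], [6.000, 5.000, -22.000]].
det J = -80.500.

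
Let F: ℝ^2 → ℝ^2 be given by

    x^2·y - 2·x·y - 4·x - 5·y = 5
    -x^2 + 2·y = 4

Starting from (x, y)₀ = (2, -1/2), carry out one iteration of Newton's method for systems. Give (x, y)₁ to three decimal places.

At (2, -1/2): F = (-10.500, -9.000).
Jacobian J = [[2·x·y - 2·y - 4, x^2 - 2·x - 5], [-2·x, 2]].
At the point, J = [[-5.000, -5.000], [-4.000, 2.000]] (det J = -30.000).
Solving J·Δ = −F gives Δ = (-2.200, 0.100).
Then the next iterate is (x, y)₁ = (-0.200, -0.400).

(-0.200, -0.400)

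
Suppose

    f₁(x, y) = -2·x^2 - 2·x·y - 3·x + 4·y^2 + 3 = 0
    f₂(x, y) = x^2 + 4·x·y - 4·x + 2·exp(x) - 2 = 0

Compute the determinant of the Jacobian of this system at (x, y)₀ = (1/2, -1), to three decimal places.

-39.323

J = [[-4·x - 2·y - 3, -2·x + 8·y], [2·x + 4·y + 2·exp(x) - 4, 4·x]].
At the point, J = [[-3.000, -9.000], [-3.70256, 2.000]].
det J = -39.323.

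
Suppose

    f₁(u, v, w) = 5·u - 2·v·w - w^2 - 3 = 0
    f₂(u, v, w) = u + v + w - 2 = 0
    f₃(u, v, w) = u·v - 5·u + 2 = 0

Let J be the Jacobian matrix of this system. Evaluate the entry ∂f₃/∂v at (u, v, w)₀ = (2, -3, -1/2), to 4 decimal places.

2.0000

∂f₃/∂v = u.
At (2, -3, -1/2) this is 2.0000.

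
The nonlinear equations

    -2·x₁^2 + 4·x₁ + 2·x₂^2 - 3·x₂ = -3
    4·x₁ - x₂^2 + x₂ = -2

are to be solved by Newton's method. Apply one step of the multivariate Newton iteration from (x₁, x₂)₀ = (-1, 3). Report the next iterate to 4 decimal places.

(-0.4474, 1.8421)

At (-1, 3): F = (6.0000, -8.0000).
Jacobian J = [[-4·x₁ + 4, 4·x₂ - 3], [4, -2·x₂ + 1]].
At the point, J = [[8.0000, 9.0000], [4.0000, -5.0000]] (det J = -76.0000).
Solving J·Δ = −F gives Δ = (0.5526, -1.1579).
Then the next iterate is (x₁, x₂)₁ = (-0.4474, 1.8421).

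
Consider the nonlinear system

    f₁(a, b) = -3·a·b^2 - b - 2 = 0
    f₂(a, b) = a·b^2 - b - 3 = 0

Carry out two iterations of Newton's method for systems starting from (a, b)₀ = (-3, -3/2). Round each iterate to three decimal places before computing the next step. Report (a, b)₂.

At (-3, -3/2): F = (19.750, -8.250).
Jacobian J = [[-3·b^2, -6·a·b - 1], [b^2, 2·a·b - 1]].
At the point, J = [[-6.750, -28.000], [2.250, 8.000]] (det J = 9.000).
Solving J·Δ = −F gives Δ = (8.111, -1.250).
Then the next iterate is (a, b)₁ = (5.111, -2.750).
Round to (5.111, -2.750) and repeat: F = (-115.20581, 38.40194), J = [[-22.68750, 83.33150], [7.56250, -29.11050]].
Δ = (-5.078, 0.000), so (a, b)₂ = (0.033, -2.750).

(0.033, -2.750)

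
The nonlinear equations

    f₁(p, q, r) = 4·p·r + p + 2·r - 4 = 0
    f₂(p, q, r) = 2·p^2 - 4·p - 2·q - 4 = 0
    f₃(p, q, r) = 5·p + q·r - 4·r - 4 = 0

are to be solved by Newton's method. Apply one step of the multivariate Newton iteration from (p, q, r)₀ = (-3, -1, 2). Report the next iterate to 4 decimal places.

At (-3, -1, 2): F = (-27.0000, 28.0000, -29.0000).
Jacobian J = [[4·r + 1, 0, 4·p + 2], [4·p - 4, -2, 0], [5, r, q - 4]].
At the point, J = [[9.0000, 0.0000, -10.0000], [-16.0000, -2.0000, 0.0000], [5.0000, 2.0000, -5.0000]] (det J = 310.0000).
Solving J·Δ = −F gives Δ = (0.8065, 7.5484, -1.9742).
Then the next iterate is (p, q, r)₁ = (-2.1935, 6.5484, 0.0258).

(-2.1935, 6.5484, 0.0258)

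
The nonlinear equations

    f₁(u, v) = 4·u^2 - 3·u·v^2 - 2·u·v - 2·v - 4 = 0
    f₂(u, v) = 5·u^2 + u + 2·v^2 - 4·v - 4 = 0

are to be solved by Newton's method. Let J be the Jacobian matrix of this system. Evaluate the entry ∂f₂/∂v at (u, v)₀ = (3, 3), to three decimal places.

8.000

∂f₂/∂v = 4·v - 4.
At (3, 3) this is 8.000.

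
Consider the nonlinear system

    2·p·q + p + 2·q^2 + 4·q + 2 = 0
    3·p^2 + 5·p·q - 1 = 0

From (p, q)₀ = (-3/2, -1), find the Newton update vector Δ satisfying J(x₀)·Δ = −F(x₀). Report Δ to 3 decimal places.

At (-3/2, -1): F = (1.500, 13.250).
Jacobian J = [[2·q + 1, 2·p + 4·q + 4], [6·p + 5·q, 5·p]].
At the point, J = [[-1.000, -3.000], [-14.000, -7.500]] (det J = -34.500).
Solving J·Δ = −F gives Δ = (0.826, 0.225).

(0.826, 0.225)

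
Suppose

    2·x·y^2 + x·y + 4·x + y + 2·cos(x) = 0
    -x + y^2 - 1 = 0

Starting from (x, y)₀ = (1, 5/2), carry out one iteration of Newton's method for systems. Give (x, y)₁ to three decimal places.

At (1, 5/2): F = (22.58060, 4.250).
Jacobian J = [[2·y^2 + y - 2·sin(x) + 4, 4·x·y + x + 1], [-1, 2·y]].
At the point, J = [[17.31706, 12.000], [-1.000, 5.000]] (det J = 98.58529).
Solving J·Δ = −F gives Δ = (-0.628, -0.976).
Then the next iterate is (x, y)₁ = (0.372, 1.524).

(0.372, 1.524)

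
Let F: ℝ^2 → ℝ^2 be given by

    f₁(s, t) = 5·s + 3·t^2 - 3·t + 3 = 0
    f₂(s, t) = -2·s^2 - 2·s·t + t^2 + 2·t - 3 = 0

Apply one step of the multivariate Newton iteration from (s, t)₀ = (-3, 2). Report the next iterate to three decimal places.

At (-3, 2): F = (-6.000, -1.000).
Jacobian J = [[5, 6·t - 3], [-4·s - 2·t, -2·s + 2·t + 2]].
At the point, J = [[5.000, 9.000], [8.000, 12.000]] (det J = -12.000).
Solving J·Δ = −F gives Δ = (-5.250, 3.583).
Then the next iterate is (s, t)₁ = (-8.250, 5.583).

(-8.250, 5.583)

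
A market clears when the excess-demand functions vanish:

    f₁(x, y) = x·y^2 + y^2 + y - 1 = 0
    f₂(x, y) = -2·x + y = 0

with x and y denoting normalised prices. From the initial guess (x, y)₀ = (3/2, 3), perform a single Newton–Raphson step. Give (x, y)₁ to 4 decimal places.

(0.9024, 1.8049)

At (3/2, 3): F = (24.5000, 0.0000).
Jacobian J = [[y^2, 2·x·y + 2·y + 1], [-2, 1]].
At the point, J = [[9.0000, 16.0000], [-2.0000, 1.0000]] (det J = 41.0000).
Solving J·Δ = −F gives Δ = (-0.5976, -1.1951).
Then the next iterate is (x, y)₁ = (0.9024, 1.8049).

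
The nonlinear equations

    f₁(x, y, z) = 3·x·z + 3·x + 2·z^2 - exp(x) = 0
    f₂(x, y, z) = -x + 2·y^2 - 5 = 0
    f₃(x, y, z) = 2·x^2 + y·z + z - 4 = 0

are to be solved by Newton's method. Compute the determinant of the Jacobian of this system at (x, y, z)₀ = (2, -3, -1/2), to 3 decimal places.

244.663

J = [[3·z - exp(x) + 3, 0, 3·x + 4·z], [-1, 4·y, 0], [4·x, z, y + 1]].
At the point, J = [[-5.88906, 0.000, 4.000], [-1.000, -12.000, 0.000], [8.000, -0.500, -2.000]].
det J = 244.663.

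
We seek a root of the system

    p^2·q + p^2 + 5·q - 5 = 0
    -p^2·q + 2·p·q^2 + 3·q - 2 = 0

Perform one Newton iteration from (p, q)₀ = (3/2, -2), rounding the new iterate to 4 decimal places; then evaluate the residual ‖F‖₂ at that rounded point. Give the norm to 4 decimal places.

27.2095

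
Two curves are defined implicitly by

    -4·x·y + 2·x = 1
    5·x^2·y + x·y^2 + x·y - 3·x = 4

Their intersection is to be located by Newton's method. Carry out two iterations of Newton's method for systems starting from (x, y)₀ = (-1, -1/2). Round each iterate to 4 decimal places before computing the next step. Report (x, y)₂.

At (-1, -1/2): F = (-5.0000, -3.2500).
Jacobian J = [[-4·y + 2, -4·x], [10·x·y + y^2 + y - 3, 5·x^2 + 2·x·y + x]].
At the point, J = [[4.0000, 4.0000], [1.7500, 5.0000]] (det J = 13.0000).
Solving J·Δ = −F gives Δ = (0.9231, 0.3269).
Then the next iterate is (x, y)₁ = (-0.0769, -0.1731).
Round to (-0.0769, -0.1731) and repeat: F = (-1.207046, -3.763411), J = [[2.6924, 0.3076], [-3.010022, -0.020709]].
Δ = (-1.3591, 15.8205), so (x, y)₂ = (-1.4360, 15.6474).

(-1.4360, 15.6474)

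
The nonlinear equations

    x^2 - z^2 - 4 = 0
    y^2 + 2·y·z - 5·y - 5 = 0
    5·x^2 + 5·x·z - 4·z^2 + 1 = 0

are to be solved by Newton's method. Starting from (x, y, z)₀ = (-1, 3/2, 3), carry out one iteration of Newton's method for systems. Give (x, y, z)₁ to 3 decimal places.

(-1.886, 3.091, 1.295)

At (-1, 3/2, 3): F = (-12.000, -1.250, -45.000).
Jacobian J = [[2·x, 0, -2·z], [0, 2·y + 2·z - 5, 2·y], [10·x + 5·z, 0, 5·x - 8·z]].
At the point, J = [[-2.000, 0.000, -6.000], [0.000, 4.000, 3.000], [5.000, 0.000, -29.000]] (det J = 352.000).
Solving J·Δ = −F gives Δ = (-0.886, 1.591, -1.705).
Then the next iterate is (x, y, z)₁ = (-1.886, 3.091, 1.295).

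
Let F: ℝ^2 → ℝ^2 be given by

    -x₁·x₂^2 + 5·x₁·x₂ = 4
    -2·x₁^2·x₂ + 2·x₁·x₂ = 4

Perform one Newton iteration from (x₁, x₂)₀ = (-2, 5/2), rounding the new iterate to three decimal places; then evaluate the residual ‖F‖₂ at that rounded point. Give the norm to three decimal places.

4.832

At (-2, 5/2): F = (-16.500, -34.000).
Jacobian J = [[-x₂^2 + 5·x₂, -2·x₁·x₂ + 5·x₁], [-4·x₁·x₂ + 2·x₂, -2·x₁^2 + 2·x₁]].
At the point, J = [[6.250, 0.000], [25.000, -12.000]] (det J = -75.000).
Solving J·Δ = −F gives Δ = (2.640, 2.667).
Then the next iterate is (x₁, x₂)₁ = (0.640, 5.167).
Re-evaluating at (0.640, 5.167): F = (-4.55225, -1.61905), so ‖F‖₂ = 4.832.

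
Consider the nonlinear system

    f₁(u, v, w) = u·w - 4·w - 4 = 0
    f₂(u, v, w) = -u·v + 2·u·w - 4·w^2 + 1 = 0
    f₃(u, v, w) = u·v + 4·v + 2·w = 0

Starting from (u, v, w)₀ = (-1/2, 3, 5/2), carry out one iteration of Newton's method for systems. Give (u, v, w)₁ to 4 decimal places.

At (-1/2, 3, 5/2): F = (-15.2500, -25.0000, 15.5000).
Jacobian J = [[w, 0, u - 4], [-v + 2·w, -u, 2·u - 8·w], [v, u + 4, 2]].
At the point, J = [[2.5000, 0.0000, -4.5000], [2.0000, 0.5000, -21.0000], [3.0000, 3.5000, 2.0000]] (det J = 161.5000).
Solving J·Δ = −F gives Δ = (4.3808, -7.6378, -0.9551).
Then the next iterate is (u, v, w)₁ = (3.8808, -4.6378, 1.5449).

(3.8808, -4.6378, 1.5449)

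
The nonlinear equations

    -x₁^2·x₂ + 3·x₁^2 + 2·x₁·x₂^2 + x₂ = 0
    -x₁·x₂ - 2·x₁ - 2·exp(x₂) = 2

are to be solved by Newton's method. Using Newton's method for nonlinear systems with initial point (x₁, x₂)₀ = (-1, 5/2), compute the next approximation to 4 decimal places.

At (-1, 5/2): F = (-9.5000, -21.864988).
Jacobian J = [[-2·x₁·x₂ + 6·x₁ + 2·x₂^2, -x₁^2 + 4·x₁·x₂ + 1], [-x₂ - 2, -x₁ - 2·exp(x₂)]].
At the point, J = [[11.5000, -10.0000], [-4.5000, -23.364988]] (det J = -313.697361).
Solving J·Δ = −F gives Δ = (0.0106, -0.9378).
Then the next iterate is (x₁, x₂)₁ = (-0.9894, 1.5622).

(-0.9894, 1.5622)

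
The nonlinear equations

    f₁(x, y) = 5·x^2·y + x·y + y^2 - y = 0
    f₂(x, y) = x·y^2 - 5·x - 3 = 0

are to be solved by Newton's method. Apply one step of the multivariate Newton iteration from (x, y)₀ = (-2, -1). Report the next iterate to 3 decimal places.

(-0.978, -1.228)

At (-2, -1): F = (-16.000, 5.000).
Jacobian J = [[10·x·y + y, 5·x^2 + x + 2·y - 1], [y^2 - 5, 2·x·y]].
At the point, J = [[19.000, 15.000], [-4.000, 4.000]] (det J = 136.000).
Solving J·Δ = −F gives Δ = (1.022, -0.228).
Then the next iterate is (x, y)₁ = (-0.978, -1.228).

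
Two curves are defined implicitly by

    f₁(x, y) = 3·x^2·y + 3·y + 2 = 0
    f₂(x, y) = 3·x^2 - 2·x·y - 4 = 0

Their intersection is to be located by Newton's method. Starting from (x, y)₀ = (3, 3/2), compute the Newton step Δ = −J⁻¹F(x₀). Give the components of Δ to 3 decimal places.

(-1.147, -0.534)

At (3, 3/2): F = (47.000, 14.000).
Jacobian J = [[6·x·y, 3·x^2 + 3], [6·x - 2·y, -2·x]].
At the point, J = [[27.000, 30.000], [15.000, -6.000]] (det J = -612.000).
Solving J·Δ = −F gives Δ = (-1.147, -0.534).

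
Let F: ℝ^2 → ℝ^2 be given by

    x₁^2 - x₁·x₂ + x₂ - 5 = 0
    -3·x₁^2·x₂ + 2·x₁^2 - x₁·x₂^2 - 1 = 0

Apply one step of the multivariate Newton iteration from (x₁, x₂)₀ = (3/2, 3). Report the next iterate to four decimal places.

(4.9542, -5.5000)

At (3/2, 3): F = (-4.2500, -30.2500).
Jacobian J = [[2·x₁ - x₂, -x₁ + 1], [-6·x₁·x₂ + 4·x₁ - x₂^2, -3·x₁^2 - 2·x₁·x₂]].
At the point, J = [[0.0000, -0.5000], [-30.0000, -15.7500]] (det J = -15.0000).
Solving J·Δ = −F gives Δ = (3.4542, -8.5000).
Then the next iterate is (x₁, x₂)₁ = (4.9542, -5.5000).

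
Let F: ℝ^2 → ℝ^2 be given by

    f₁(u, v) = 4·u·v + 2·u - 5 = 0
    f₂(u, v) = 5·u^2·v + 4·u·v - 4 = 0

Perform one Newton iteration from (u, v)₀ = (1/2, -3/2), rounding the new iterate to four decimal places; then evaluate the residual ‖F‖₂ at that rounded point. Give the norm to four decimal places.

16.4190

At (1/2, -3/2): F = (-7.0000, -8.8750).
Jacobian J = [[4·v + 2, 4·u], [10·u·v + 4·v, 5·u^2 + 4·u]].
At the point, J = [[-4.0000, 2.0000], [-13.5000, 3.2500]] (det J = 14.0000).
Solving J·Δ = −F gives Δ = (0.3571, 4.2143).
Then the next iterate is (u, v)₁ = (0.8571, 2.7143).
Re-evaluating at (0.8571, 2.7143): F = (6.019906, 15.275607), so ‖F‖₂ = 16.4190.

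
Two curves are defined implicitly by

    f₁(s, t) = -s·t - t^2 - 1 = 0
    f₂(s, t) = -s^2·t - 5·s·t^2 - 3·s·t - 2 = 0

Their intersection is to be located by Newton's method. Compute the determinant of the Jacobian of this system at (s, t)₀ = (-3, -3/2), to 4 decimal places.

27.0000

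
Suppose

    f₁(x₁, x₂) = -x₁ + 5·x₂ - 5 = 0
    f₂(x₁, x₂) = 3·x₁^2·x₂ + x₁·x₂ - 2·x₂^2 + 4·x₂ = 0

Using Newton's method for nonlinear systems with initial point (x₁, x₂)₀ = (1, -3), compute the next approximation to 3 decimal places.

(3.471, 1.694)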